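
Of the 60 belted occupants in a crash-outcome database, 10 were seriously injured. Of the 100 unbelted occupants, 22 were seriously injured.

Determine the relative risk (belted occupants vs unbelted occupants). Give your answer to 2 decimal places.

RR ≈ 0.76

risk, belted occupants = 10/60 = 0.1667
risk, unbelted occupants = 22/100 = 0.2200
RR = 0.1667 / 0.2200 = 0.76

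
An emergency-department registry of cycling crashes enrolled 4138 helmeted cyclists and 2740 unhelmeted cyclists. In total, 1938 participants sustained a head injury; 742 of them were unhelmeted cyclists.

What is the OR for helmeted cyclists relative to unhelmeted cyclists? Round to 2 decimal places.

OR ≈ 1.09

helmeted cyclists with the outcome: 1938 − 742 = 1196
helmeted cyclists without the outcome: 4138 − 1196 = 2942
unhelmeted cyclists without the outcome: 2740 − 742 = 1998
OR = (1196 × 1998) / (2942 × 742) = 2389608/2182964 ≈ 1.09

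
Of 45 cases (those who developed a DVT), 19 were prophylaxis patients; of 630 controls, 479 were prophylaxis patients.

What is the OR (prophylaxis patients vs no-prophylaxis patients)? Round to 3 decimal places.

OR = (19 × 151) / (479 × 26) = 2869/12454 ≈ 0.230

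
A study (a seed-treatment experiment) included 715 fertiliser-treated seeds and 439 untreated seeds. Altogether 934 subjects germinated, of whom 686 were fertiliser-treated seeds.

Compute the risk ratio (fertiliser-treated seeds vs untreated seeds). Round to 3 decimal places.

fertiliser-treated seeds without the outcome: 715 − 686 = 29
untreated seeds with the outcome: 934 − 686 = 248
untreated seeds without the outcome: 439 − 248 = 191
risk, fertiliser-treated seeds = 686/715 = 0.9594
risk, untreated seeds = 248/439 = 0.5649
RR = 0.9594 / 0.5649 = 1.698

RR = 1.698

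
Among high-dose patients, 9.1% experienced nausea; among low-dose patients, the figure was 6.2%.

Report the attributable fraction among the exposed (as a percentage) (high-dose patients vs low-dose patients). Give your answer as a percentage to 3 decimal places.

AR% = (0.0910 − 0.0620) / 0.0910 = 0.3187 → 31.868%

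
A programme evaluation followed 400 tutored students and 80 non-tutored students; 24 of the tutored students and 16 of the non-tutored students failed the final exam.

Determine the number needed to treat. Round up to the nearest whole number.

8

risk, tutored students = 24/400 = 0.060000
risk, non-tutored students = 16/80 = 0.200000
absolute risk difference = 0.140000
1 / 0.140000 = 7.143 → round up → 8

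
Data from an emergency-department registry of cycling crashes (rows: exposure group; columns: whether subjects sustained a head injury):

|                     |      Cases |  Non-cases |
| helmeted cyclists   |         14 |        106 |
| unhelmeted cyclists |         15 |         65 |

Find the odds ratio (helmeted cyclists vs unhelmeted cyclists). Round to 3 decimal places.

0.572

odds, helmeted cyclists = 14/106 = 0.1321
odds, unhelmeted cyclists = 15/65 = 0.2308
OR = 0.1321 / 0.2308 = 0.572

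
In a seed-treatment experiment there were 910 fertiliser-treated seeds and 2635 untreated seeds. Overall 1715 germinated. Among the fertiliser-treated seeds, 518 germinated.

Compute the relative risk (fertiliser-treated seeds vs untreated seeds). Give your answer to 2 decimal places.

1.25

fertiliser-treated seeds without the outcome: 910 − 518 = 392
untreated seeds with the outcome: 1715 − 518 = 1197
untreated seeds without the outcome: 2635 − 1197 = 1438
risk, fertiliser-treated seeds = 518/910 = 0.5692
risk, untreated seeds = 1197/2635 = 0.4543
RR = 0.5692 / 0.4543 = 1.25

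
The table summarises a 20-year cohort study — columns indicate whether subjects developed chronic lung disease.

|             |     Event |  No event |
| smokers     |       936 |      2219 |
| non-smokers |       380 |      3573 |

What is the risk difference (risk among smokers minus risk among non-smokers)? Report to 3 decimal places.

risk, smokers = 936/3155 = 0.2967
risk, non-smokers = 380/3953 = 0.0961
risk difference = 0.2967 − 0.0961 = 0.201

RD: 0.201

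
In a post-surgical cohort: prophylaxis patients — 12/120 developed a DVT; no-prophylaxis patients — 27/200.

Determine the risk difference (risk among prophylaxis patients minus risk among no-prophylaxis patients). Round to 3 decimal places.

RD: -0.035

risk, prophylaxis patients = 12/120 = 0.1000
risk, no-prophylaxis patients = 27/200 = 0.1350
risk difference = 0.1000 − 0.1350 = -0.035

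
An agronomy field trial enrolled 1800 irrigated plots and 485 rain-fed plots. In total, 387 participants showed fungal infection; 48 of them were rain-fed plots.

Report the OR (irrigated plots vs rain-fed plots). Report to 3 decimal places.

irrigated plots with the outcome: 387 − 48 = 339
irrigated plots without the outcome: 1800 − 339 = 1461
rain-fed plots without the outcome: 485 − 48 = 437
OR = (339 × 437) / (1461 × 48) = 148143/70128 ≈ 2.112

2.112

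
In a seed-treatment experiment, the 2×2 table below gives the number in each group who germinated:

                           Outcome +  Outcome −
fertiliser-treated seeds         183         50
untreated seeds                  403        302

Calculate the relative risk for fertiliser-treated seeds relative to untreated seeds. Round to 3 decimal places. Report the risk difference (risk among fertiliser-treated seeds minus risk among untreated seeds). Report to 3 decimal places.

RR = 1.374; RD = 0.214

risk, fertiliser-treated seeds = 183/233 = 0.7854
risk, untreated seeds = 403/705 = 0.5716
RR = 0.7854 / 0.5716 = 1.374
risk difference = 0.7854 − 0.5716 = 0.214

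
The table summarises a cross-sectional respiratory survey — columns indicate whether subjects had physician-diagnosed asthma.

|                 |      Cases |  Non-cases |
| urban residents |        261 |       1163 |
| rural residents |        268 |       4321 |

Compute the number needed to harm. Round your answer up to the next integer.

risk, urban residents = 261/1424 = 0.183287
risk, rural residents = 268/4589 = 0.058401
absolute risk difference = 0.124886
1 / 0.124886 = 8.007 → round up → 9

NNH ≈ 9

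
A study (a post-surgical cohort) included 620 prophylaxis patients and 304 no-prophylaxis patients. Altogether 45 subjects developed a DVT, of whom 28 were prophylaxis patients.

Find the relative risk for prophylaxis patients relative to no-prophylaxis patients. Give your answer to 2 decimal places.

prophylaxis patients without the outcome: 620 − 28 = 592
no-prophylaxis patients with the outcome: 45 − 28 = 17
no-prophylaxis patients without the outcome: 304 − 17 = 287
risk, prophylaxis patients = 28/620 = 0.04516
risk, no-prophylaxis patients = 17/304 = 0.05592
RR = 0.04516 / 0.05592 = 0.81

RR = 0.81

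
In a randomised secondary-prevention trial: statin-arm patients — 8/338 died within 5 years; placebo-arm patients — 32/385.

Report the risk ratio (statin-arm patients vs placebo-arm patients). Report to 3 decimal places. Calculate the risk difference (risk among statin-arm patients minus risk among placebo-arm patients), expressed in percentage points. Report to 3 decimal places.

RR = 0.285; RD = -5.945

risk, statin-arm patients = 8/338 = 0.02367
risk, placebo-arm patients = 32/385 = 0.08312
RR = 0.02367 / 0.08312 = 0.285
risk difference = 0.02367 − 0.08312 = -0.05945 → -5.945 percentage points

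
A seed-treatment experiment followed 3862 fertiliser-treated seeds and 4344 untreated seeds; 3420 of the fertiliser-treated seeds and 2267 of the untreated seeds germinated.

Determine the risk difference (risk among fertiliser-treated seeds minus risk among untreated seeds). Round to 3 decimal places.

RD ≈ 0.364

risk, fertiliser-treated seeds = 3420/3862 = 0.8856
risk, untreated seeds = 2267/4344 = 0.5219
risk difference = 0.8856 − 0.5219 = 0.364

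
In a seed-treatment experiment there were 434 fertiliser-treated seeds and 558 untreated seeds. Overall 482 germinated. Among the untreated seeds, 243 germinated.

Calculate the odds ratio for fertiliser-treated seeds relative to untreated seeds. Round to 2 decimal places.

fertiliser-treated seeds with the outcome: 482 − 243 = 239
fertiliser-treated seeds without the outcome: 434 − 239 = 195
untreated seeds without the outcome: 558 − 243 = 315
OR = (239 × 315) / (195 × 243) = 75285/47385 ≈ 1.59

1.59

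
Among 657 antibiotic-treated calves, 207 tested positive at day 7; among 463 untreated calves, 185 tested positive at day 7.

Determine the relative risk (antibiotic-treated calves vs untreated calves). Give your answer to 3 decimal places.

risk, antibiotic-treated calves = 207/657 = 0.3151
risk, untreated calves = 185/463 = 0.3996
RR = 0.3151 / 0.3996 = 0.789

RR = 0.789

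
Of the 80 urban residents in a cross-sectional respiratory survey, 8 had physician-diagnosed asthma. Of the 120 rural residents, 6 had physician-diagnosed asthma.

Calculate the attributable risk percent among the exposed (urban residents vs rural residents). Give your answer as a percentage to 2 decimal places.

AR% ≈ 50.00%

risk, urban residents = 8/80 = 0.1000
risk, rural residents = 6/120 = 0.0500
AR% = (0.1000 − 0.0500) / 0.1000 = 0.5000 → 50.00%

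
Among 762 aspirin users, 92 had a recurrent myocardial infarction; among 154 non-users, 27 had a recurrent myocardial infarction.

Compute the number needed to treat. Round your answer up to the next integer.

NNT = 19

risk, aspirin users = 92/762 = 0.120735
risk, non-users = 27/154 = 0.175325
absolute risk difference = 0.054590
1 / 0.054590 = 18.318 → round up → 19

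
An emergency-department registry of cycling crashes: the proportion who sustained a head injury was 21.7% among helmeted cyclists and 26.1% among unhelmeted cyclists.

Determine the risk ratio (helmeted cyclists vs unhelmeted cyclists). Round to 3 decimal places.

RR = 0.2170 / 0.2610 = 0.831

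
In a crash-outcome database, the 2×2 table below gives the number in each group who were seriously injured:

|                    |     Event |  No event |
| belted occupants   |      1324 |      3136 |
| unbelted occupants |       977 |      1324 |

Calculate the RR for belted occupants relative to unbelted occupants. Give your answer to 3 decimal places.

0.699

risk, belted occupants = 1324/4460 = 0.2969
risk, unbelted occupants = 977/2301 = 0.4246
RR = 0.2969 / 0.4246 = 0.699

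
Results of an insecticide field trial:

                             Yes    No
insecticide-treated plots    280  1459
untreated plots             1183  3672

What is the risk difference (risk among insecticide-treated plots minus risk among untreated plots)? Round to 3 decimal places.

risk, insecticide-treated plots = 280/1739 = 0.1610
risk, untreated plots = 1183/4855 = 0.2437
risk difference = 0.1610 − 0.2437 = -0.083

RD = -0.083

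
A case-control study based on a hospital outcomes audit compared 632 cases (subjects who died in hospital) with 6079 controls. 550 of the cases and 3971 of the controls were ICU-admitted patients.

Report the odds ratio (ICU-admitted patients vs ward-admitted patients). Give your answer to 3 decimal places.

OR = (550 × 2108) / (3971 × 82) = 1159400/325622 ≈ 3.561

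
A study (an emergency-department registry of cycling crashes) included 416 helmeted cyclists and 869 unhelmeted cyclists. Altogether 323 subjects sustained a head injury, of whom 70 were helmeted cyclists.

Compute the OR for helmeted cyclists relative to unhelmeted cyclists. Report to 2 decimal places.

helmeted cyclists without the outcome: 416 − 70 = 346
unhelmeted cyclists with the outcome: 323 − 70 = 253
unhelmeted cyclists without the outcome: 869 − 253 = 616
odds, helmeted cyclists = 70/346 = 0.2023
odds, unhelmeted cyclists = 253/616 = 0.4107
OR = 0.2023 / 0.4107 = 0.49

OR ≈ 0.49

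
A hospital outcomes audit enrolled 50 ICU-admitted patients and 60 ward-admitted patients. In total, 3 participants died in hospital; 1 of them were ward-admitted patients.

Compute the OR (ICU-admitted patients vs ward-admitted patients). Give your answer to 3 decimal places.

OR: 2.458

ICU-admitted patients with the outcome: 3 − 1 = 2
ICU-admitted patients without the outcome: 50 − 2 = 48
ward-admitted patients without the outcome: 60 − 1 = 59
odds, ICU-admitted patients = 2/48 = 0.04167
odds, ward-admitted patients = 1/59 = 0.01695
OR = 0.04167 / 0.01695 = 2.458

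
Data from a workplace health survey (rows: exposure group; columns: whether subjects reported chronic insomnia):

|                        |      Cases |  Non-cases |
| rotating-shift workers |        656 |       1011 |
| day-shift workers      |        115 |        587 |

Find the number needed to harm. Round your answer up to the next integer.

5

risk, rotating-shift workers = 656/1667 = 0.393521
risk, day-shift workers = 115/702 = 0.163818
absolute risk difference = 0.229704
1 / 0.229704 = 4.353 → round up → 5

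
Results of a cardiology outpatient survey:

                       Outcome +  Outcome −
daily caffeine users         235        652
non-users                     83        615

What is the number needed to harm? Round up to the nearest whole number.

NNH ≈ 7

risk, daily caffeine users = 235/887 = 0.264938
risk, non-users = 83/698 = 0.118911
absolute risk difference = 0.146027
1 / 0.146027 = 6.848 → round up → 7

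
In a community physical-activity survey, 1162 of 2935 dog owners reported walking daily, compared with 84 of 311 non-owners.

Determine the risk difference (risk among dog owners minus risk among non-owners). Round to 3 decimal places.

risk, dog owners = 1162/2935 = 0.3959
risk, non-owners = 84/311 = 0.2701
risk difference = 0.3959 − 0.2701 = 0.126

0.126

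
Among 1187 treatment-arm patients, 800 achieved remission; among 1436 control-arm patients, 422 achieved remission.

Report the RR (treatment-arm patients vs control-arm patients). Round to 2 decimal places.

risk, treatment-arm patients = 800/1187 = 0.6740
risk, control-arm patients = 422/1436 = 0.2939
RR = 0.6740 / 0.2939 = 2.29

RR ≈ 2.29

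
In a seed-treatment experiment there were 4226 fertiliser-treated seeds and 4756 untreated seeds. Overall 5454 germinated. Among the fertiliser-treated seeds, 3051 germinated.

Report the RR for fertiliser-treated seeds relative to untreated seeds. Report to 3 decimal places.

RR: 1.429

fertiliser-treated seeds without the outcome: 4226 − 3051 = 1175
untreated seeds with the outcome: 5454 − 3051 = 2403
untreated seeds without the outcome: 4756 − 2403 = 2353
risk, fertiliser-treated seeds = 3051/4226 = 0.7220
risk, untreated seeds = 2403/4756 = 0.5053
RR = 0.7220 / 0.5053 = 1.429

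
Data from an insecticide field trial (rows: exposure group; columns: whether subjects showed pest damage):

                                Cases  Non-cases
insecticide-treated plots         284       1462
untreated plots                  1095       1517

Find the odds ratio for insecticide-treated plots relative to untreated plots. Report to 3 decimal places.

OR = (284 × 1517) / (1462 × 1095) = 430828/1600890 ≈ 0.269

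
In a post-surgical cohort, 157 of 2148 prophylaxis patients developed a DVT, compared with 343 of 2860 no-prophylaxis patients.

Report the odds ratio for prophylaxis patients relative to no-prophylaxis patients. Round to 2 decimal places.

OR = (157 × 2517) / (1991 × 343) = 395169/682913 ≈ 0.58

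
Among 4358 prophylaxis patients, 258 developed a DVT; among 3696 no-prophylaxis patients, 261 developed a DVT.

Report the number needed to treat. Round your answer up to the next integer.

risk, prophylaxis patients = 258/4358 = 0.059201
risk, no-prophylaxis patients = 261/3696 = 0.070617
absolute risk difference = 0.011415
1 / 0.011415 = 87.604 → round up → 88

88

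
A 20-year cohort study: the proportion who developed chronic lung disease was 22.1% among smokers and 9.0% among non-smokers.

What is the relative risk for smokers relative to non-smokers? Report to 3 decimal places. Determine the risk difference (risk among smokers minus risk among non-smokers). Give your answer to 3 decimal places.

RR = 0.2210 / 0.0900 = 2.456
risk difference = 0.2210 − 0.0900 = 0.131

RR = 2.456; RD = 0.131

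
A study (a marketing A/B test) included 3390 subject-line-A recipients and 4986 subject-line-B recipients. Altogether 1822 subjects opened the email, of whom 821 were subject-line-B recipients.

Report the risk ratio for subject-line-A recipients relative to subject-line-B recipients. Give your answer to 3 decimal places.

subject-line-A recipients with the outcome: 1822 − 821 = 1001
subject-line-A recipients without the outcome: 3390 − 1001 = 2389
subject-line-B recipients without the outcome: 4986 − 821 = 4165
risk, subject-line-A recipients = 1001/3390 = 0.2953
risk, subject-line-B recipients = 821/4986 = 0.1647
RR = 0.2953 / 0.1647 = 1.793

RR = 1.793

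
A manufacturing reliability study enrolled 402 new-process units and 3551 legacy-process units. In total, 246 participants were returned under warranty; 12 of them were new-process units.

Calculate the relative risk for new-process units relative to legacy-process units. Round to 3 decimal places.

new-process units without the outcome: 402 − 12 = 390
legacy-process units with the outcome: 246 − 12 = 234
legacy-process units without the outcome: 3551 − 234 = 3317
risk, new-process units = 12/402 = 0.02985
risk, legacy-process units = 234/3551 = 0.06590
RR = 0.02985 / 0.06590 = 0.453

0.453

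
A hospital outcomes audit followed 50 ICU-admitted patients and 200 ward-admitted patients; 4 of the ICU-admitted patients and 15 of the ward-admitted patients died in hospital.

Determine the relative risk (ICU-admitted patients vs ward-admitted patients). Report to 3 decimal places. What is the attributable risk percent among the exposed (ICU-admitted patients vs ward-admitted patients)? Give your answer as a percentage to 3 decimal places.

RR = 1.067; AR% = 6.250%

risk, ICU-admitted patients = 4/50 = 0.0800
risk, ward-admitted patients = 15/200 = 0.0750
RR = 0.0800 / 0.0750 = 1.067
AR% = (0.0800 − 0.0750) / 0.0800 = 0.0625 → 6.250%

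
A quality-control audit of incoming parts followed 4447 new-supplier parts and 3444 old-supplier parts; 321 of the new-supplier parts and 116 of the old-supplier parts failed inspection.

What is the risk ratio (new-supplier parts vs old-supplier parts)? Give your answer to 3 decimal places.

risk, new-supplier parts = 321/4447 = 0.07218
risk, old-supplier parts = 116/3444 = 0.03368
RR = 0.07218 / 0.03368 = 2.143

2.143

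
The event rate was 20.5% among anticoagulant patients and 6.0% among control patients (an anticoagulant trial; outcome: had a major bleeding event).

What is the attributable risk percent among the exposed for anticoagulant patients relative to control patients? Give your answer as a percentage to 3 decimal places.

AR% = (0.2050 − 0.0600) / 0.2050 = 0.7073 → 70.732%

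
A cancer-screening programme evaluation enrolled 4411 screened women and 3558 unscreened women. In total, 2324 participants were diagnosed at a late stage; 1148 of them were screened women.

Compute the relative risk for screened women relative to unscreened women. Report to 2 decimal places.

screened women without the outcome: 4411 − 1148 = 3263
unscreened women with the outcome: 2324 − 1148 = 1176
unscreened women without the outcome: 3558 − 1176 = 2382
risk, screened women = 1148/4411 = 0.2603
risk, unscreened women = 1176/3558 = 0.3305
RR = 0.2603 / 0.3305 = 0.79

RR: 0.79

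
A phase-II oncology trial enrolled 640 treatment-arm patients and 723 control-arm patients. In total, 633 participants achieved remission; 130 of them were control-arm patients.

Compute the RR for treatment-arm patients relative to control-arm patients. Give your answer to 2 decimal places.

treatment-arm patients with the outcome: 633 − 130 = 503
treatment-arm patients without the outcome: 640 − 503 = 137
control-arm patients without the outcome: 723 − 130 = 593
risk, treatment-arm patients = 503/640 = 0.7859
risk, control-arm patients = 130/723 = 0.1798
RR = 0.7859 / 0.1798 = 4.37

RR ≈ 4.37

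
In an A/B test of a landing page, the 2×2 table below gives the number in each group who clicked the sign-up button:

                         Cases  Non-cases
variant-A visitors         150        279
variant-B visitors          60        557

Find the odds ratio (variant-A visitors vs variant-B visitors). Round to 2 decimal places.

4.99

odds, variant-A visitors = 150/279 = 0.5376
odds, variant-B visitors = 60/557 = 0.1077
OR = 0.5376 / 0.1077 = 4.99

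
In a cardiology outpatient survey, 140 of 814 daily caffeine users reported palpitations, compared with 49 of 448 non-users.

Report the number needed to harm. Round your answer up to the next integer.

risk, daily caffeine users = 140/814 = 0.171990
risk, non-users = 49/448 = 0.109375
absolute risk difference = 0.062615
1 / 0.062615 = 15.971 → round up → 16

NNH ≈ 16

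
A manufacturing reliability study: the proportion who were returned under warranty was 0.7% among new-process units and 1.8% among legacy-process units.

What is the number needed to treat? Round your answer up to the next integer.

absolute risk difference = 0.011000
1 / 0.011000 = 90.909 → round up → 91

NNT: 91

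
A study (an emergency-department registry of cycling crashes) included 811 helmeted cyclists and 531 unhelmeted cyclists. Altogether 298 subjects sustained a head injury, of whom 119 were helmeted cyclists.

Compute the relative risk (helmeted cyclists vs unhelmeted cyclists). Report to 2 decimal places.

helmeted cyclists without the outcome: 811 − 119 = 692
unhelmeted cyclists with the outcome: 298 − 119 = 179
unhelmeted cyclists without the outcome: 531 − 179 = 352
risk, helmeted cyclists = 119/811 = 0.1467
risk, unhelmeted cyclists = 179/531 = 0.3371
RR = 0.1467 / 0.3371 = 0.44

RR: 0.44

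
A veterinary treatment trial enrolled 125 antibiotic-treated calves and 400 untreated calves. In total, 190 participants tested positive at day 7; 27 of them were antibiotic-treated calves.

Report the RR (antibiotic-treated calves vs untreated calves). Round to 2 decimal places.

RR ≈ 0.53

antibiotic-treated calves without the outcome: 125 − 27 = 98
untreated calves with the outcome: 190 − 27 = 163
untreated calves without the outcome: 400 − 163 = 237
risk, antibiotic-treated calves = 27/125 = 0.2160
risk, untreated calves = 163/400 = 0.4075
RR = 0.2160 / 0.4075 = 0.53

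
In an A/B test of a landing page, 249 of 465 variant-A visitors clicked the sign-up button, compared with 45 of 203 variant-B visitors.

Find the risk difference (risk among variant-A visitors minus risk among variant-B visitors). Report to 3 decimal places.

0.314

risk, variant-A visitors = 249/465 = 0.5355
risk, variant-B visitors = 45/203 = 0.2217
risk difference = 0.5355 − 0.2217 = 0.314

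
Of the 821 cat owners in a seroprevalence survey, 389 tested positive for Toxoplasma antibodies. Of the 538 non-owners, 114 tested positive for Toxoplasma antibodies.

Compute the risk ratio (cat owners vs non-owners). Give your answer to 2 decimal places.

risk, cat owners = 389/821 = 0.4738
risk, non-owners = 114/538 = 0.2119
RR = 0.4738 / 0.2119 = 2.24

RR = 2.24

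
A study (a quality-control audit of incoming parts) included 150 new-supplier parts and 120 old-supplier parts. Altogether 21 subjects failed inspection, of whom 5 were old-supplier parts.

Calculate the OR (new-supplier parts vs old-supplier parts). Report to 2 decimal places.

new-supplier parts with the outcome: 21 − 5 = 16
new-supplier parts without the outcome: 150 − 16 = 134
old-supplier parts without the outcome: 120 − 5 = 115
OR = (16 × 115) / (134 × 5) = 1840/670 ≈ 2.75

2.75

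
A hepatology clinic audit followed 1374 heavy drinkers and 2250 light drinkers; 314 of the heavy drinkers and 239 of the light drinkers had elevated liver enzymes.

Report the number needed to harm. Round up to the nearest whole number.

9

risk, heavy drinkers = 314/1374 = 0.228530
risk, light drinkers = 239/2250 = 0.106222
absolute risk difference = 0.122308
1 / 0.122308 = 8.176 → round up → 9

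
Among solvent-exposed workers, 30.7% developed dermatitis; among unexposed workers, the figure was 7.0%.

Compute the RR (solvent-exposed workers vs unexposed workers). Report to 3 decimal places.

RR = 0.3070 / 0.0700 = 4.386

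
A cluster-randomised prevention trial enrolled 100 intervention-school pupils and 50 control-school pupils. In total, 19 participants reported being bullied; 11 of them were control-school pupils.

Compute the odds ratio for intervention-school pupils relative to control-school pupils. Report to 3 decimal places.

intervention-school pupils with the outcome: 19 − 11 = 8
intervention-school pupils without the outcome: 100 − 8 = 92
control-school pupils without the outcome: 50 − 11 = 39
odds, intervention-school pupils = 8/92 = 0.0870
odds, control-school pupils = 11/39 = 0.2821
OR = 0.0870 / 0.2821 = 0.308

0.308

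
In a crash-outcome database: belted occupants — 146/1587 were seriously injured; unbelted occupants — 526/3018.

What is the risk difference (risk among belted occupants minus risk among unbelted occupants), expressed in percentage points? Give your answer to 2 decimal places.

risk, belted occupants = 146/1587 = 0.0920
risk, unbelted occupants = 526/3018 = 0.1743
risk difference = 0.0920 − 0.1743 = -0.0823 → -8.23 percentage points

RD ≈ -8.23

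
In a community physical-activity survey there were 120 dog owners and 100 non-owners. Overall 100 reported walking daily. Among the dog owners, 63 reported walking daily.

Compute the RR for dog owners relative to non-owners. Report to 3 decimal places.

RR: 1.419

dog owners without the outcome: 120 − 63 = 57
non-owners with the outcome: 100 − 63 = 37
non-owners without the outcome: 100 − 37 = 63
risk, dog owners = 63/120 = 0.5250
risk, non-owners = 37/100 = 0.3700
RR = 0.5250 / 0.3700 = 1.419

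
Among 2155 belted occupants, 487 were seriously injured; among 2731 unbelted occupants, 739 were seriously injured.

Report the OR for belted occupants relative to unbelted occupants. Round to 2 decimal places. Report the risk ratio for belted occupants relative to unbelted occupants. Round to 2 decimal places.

OR = (487 × 1992) / (1668 × 739) = 970104/1232652 ≈ 0.79
risk, belted occupants = 487/2155 = 0.2260
risk, unbelted occupants = 739/2731 = 0.2706
RR = 0.2260 / 0.2706 = 0.84

OR = 0.79; RR = 0.84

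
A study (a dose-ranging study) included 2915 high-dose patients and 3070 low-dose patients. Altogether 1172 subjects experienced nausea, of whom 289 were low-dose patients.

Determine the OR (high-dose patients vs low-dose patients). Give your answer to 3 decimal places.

OR: 4.182

high-dose patients with the outcome: 1172 − 289 = 883
high-dose patients without the outcome: 2915 − 883 = 2032
low-dose patients without the outcome: 3070 − 289 = 2781
odds, high-dose patients = 883/2032 = 0.4345
odds, low-dose patients = 289/2781 = 0.1039
OR = 0.4345 / 0.1039 = 4.182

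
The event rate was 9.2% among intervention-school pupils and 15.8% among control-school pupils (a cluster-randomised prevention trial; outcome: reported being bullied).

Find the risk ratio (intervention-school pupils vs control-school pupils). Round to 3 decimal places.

RR = 0.0920 / 0.1580 = 0.582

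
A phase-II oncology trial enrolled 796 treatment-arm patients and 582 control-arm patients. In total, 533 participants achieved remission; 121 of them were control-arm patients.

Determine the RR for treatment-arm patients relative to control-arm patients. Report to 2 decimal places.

treatment-arm patients with the outcome: 533 − 121 = 412
treatment-arm patients without the outcome: 796 − 412 = 384
control-arm patients without the outcome: 582 − 121 = 461
risk, treatment-arm patients = 412/796 = 0.5176
risk, control-arm patients = 121/582 = 0.2079
RR = 0.5176 / 0.2079 = 2.49

RR: 2.49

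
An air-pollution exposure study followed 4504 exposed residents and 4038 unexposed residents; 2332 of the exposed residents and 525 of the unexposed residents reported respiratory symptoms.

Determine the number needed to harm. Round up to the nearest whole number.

3

risk, exposed residents = 2332/4504 = 0.517762
risk, unexposed residents = 525/4038 = 0.130015
absolute risk difference = 0.387747
1 / 0.387747 = 2.579 → round up → 3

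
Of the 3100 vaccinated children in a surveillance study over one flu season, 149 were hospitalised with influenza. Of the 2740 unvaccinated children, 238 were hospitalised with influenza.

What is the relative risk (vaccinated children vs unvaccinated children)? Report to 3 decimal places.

risk, vaccinated children = 149/3100 = 0.04806
risk, unvaccinated children = 238/2740 = 0.08686
RR = 0.04806 / 0.08686 = 0.553

0.553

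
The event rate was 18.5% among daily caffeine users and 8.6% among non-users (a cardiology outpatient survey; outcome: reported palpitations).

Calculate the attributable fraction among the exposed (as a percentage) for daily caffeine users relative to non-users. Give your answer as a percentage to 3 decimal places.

AR% = (0.1850 − 0.0860) / 0.1850 = 0.5351 → 53.514%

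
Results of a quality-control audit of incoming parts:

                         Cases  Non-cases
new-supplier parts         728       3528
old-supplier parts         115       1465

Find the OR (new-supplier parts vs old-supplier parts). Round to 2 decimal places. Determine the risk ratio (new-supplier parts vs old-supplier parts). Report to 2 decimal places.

OR = (728 × 1465) / (3528 × 115) = 1066520/405720 ≈ 2.63
risk, new-supplier parts = 728/4256 = 0.1711
risk, old-supplier parts = 115/1580 = 0.0728
RR = 0.1711 / 0.0728 = 2.35

OR = 2.63; RR = 2.35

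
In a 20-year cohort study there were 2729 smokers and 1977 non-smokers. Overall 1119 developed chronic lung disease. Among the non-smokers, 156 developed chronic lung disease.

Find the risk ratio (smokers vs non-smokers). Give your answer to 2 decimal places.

4.47

smokers with the outcome: 1119 − 156 = 963
smokers without the outcome: 2729 − 963 = 1766
non-smokers without the outcome: 1977 − 156 = 1821
risk, smokers = 963/2729 = 0.3529
risk, non-smokers = 156/1977 = 0.0789
RR = 0.3529 / 0.0789 = 4.47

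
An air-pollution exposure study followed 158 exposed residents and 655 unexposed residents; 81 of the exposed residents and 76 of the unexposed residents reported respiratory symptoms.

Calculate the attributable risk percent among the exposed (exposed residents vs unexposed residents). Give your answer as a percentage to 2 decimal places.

risk, exposed residents = 81/158 = 0.5127
risk, unexposed residents = 76/655 = 0.1160
AR% = (0.5127 − 0.1160) / 0.5127 = 0.7737 → 77.37%

77.37%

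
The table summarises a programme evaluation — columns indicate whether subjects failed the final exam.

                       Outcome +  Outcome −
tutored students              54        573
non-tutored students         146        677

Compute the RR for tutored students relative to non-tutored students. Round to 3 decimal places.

risk, tutored students = 54/627 = 0.0861
risk, non-tutored students = 146/823 = 0.1774
RR = 0.0861 / 0.1774 = 0.485

0.485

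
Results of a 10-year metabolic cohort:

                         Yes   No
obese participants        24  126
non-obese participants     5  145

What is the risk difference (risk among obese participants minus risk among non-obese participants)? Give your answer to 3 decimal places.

risk, obese participants = 24/150 = 0.16000
risk, non-obese participants = 5/150 = 0.03333
risk difference = 0.16000 − 0.03333 = 0.127

0.127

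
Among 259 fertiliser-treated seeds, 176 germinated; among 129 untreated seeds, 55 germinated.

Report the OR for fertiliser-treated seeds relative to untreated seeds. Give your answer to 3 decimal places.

odds, fertiliser-treated seeds = 176/83 = 2.1205
odds, untreated seeds = 55/74 = 0.7432
OR = 2.1205 / 0.7432 = 2.853

OR = 2.853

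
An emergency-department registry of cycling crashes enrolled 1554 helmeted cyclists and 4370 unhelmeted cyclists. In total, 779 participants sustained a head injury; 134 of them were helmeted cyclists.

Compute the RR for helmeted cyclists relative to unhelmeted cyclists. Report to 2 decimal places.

RR = 0.58

helmeted cyclists without the outcome: 1554 − 134 = 1420
unhelmeted cyclists with the outcome: 779 − 134 = 645
unhelmeted cyclists without the outcome: 4370 − 645 = 3725
risk, helmeted cyclists = 134/1554 = 0.0862
risk, unhelmeted cyclists = 645/4370 = 0.1476
RR = 0.0862 / 0.1476 = 0.58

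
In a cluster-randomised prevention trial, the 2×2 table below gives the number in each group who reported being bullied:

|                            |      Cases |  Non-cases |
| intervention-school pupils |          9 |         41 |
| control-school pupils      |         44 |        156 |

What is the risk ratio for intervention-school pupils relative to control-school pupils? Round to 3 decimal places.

risk, intervention-school pupils = 9/50 = 0.1800
risk, control-school pupils = 44/200 = 0.2200
RR = 0.1800 / 0.2200 = 0.818

RR: 0.818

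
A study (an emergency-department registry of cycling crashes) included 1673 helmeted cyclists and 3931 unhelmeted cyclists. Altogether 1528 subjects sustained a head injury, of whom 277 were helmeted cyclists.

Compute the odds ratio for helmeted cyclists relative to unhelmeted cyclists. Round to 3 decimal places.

0.425

helmeted cyclists without the outcome: 1673 − 277 = 1396
unhelmeted cyclists with the outcome: 1528 − 277 = 1251
unhelmeted cyclists without the outcome: 3931 − 1251 = 2680
OR = (277 × 2680) / (1396 × 1251) = 742360/1746396 ≈ 0.425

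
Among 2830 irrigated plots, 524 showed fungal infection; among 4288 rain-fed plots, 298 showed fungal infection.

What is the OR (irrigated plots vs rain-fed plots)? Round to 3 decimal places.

OR = (524 × 3990) / (2306 × 298) = 2090760/687188 ≈ 3.042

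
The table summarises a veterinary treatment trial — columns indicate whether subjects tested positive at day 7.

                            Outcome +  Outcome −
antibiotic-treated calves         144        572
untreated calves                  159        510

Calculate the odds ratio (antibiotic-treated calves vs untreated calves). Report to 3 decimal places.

OR = (144 × 510) / (572 × 159) = 73440/90948 ≈ 0.807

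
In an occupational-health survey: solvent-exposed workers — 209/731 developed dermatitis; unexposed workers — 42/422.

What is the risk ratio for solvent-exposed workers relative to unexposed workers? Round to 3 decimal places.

2.873

risk, solvent-exposed workers = 209/731 = 0.2859
risk, unexposed workers = 42/422 = 0.0995
RR = 0.2859 / 0.0995 = 2.873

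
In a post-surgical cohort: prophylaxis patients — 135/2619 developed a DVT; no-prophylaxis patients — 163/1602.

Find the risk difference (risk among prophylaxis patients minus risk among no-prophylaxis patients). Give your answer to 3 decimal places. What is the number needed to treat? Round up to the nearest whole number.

risk, prophylaxis patients = 135/2619 = 0.0515
risk, no-prophylaxis patients = 163/1602 = 0.1017
risk difference = 0.0515 − 0.1017 = -0.050
absolute risk difference = 0.050201
1 / 0.050201 = 19.920 → round up → 20

RD = -0.050; NNT = 20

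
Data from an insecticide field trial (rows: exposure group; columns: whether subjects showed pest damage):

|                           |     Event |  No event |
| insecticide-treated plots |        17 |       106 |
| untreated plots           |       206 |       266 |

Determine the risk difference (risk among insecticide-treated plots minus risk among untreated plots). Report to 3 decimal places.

-0.298

risk, insecticide-treated plots = 17/123 = 0.1382
risk, untreated plots = 206/472 = 0.4364
risk difference = 0.1382 − 0.4364 = -0.298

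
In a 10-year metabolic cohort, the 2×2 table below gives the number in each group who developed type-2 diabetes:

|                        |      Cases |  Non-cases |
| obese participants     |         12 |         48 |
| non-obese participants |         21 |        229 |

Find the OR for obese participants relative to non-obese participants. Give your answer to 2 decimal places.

OR = (12 × 229) / (48 × 21) = 2748/1008 ≈ 2.73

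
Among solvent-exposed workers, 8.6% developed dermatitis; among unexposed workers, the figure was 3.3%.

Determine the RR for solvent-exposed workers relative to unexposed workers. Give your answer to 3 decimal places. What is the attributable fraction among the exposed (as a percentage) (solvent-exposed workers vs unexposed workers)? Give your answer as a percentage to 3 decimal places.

RR = 0.08600 / 0.03300 = 2.606
AR% = (0.08600 − 0.03300) / 0.08600 = 0.6163 → 61.628%

RR = 2.606; AR% = 61.628%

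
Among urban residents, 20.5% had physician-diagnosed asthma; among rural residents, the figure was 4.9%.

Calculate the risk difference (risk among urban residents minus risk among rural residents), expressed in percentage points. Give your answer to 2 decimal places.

15.60

risk difference = 0.20500 − 0.04900 = 0.15600 → 15.60 percentage points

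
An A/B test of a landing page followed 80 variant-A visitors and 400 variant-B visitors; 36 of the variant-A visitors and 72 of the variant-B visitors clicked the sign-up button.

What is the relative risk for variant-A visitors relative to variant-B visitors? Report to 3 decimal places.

risk, variant-A visitors = 36/80 = 0.4500
risk, variant-B visitors = 72/400 = 0.1800
RR = 0.4500 / 0.1800 = 2.500

RR = 2.500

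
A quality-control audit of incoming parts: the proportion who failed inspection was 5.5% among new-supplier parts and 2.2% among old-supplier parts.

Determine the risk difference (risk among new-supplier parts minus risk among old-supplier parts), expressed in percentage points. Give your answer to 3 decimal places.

risk difference = 0.05500 − 0.02200 = 0.03300 → 3.300 percentage points

RD ≈ 3.300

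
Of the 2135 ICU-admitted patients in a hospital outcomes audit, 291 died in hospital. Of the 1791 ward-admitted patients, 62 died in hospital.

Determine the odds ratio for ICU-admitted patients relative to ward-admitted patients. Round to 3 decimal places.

OR = (291 × 1729) / (1844 × 62) = 503139/114328 ≈ 4.401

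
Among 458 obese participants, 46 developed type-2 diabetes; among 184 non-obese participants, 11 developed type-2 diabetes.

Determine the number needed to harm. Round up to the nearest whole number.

risk, obese participants = 46/458 = 0.100437
risk, non-obese participants = 11/184 = 0.059783
absolute risk difference = 0.040654
1 / 0.040654 = 24.598 → round up → 25

25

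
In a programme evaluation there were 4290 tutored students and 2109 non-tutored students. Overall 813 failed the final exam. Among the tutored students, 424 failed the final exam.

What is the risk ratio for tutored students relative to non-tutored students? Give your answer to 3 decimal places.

tutored students without the outcome: 4290 − 424 = 3866
non-tutored students with the outcome: 813 − 424 = 389
non-tutored students without the outcome: 2109 − 389 = 1720
risk, tutored students = 424/4290 = 0.0988
risk, non-tutored students = 389/2109 = 0.1844
RR = 0.0988 / 0.1844 = 0.536

RR: 0.536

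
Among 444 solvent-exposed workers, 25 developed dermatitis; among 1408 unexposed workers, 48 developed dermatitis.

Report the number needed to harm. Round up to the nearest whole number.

NNH: 46

risk, solvent-exposed workers = 25/444 = 0.056306
risk, unexposed workers = 48/1408 = 0.034091
absolute risk difference = 0.022215
1 / 0.022215 = 45.015 → round up → 46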